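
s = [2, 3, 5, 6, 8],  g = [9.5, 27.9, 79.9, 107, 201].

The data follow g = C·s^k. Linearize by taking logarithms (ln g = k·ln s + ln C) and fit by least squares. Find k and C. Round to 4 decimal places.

k = 2.1632, C = 2.3188

Let Y = ln g. Fitting Y = k·ln s + ln C by least squares:
Over the data: Σln s = 7.2724, Σ(ln s)² = 11.8122, Σln g = 19.9368, Σln s·ln g = 31.6684.
Normal system: [[11.8122, 7.2724]; [7.2724, 5]]·[k, ln C]ᵀ = [31.6684, 19.9368]ᵀ.
Slope k = (n·Σln s·ln g − Σln s·Σln g)/(n·Σ(ln s)² − (Σln s)²) = (5·31.6684 − 7.2724·19.9368)/6.1731 = 2.16320; ln C = (Σln g − k·Σln s)/n = 0.84104, so C = exp(0.84104) = 2.31877.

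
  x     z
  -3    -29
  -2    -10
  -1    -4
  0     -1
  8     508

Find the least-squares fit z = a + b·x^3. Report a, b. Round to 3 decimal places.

Entries of MᵀM: Σ1 = 5, Σx^3 = 476, Σx^3·x^3 = 262938.
And Σz = 464, Σx^3·z = 260963.
Normal equations: [[5, 476]; [476, 262938]]·[a, b]ᵀ = [464, 260963]ᵀ.
det = 5·262938 − 476² = 1088114.
a = (464·262938 − 476·260963)/1088114 = -1107578/544057; b = (5·260963 − 476·464)/1088114 = 1083951/1088114.

a = -2.036, b = 0.996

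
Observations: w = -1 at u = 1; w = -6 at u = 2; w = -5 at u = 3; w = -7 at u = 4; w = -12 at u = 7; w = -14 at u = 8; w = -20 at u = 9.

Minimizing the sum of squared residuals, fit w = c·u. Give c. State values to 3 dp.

c = -1.929

Sums needed: Σu·u = 224.
Right-hand side: Σu·w = -432.
XᵀX·[c]ᵀ = Xᵀw becomes [[224]]·[c]ᵀ = [-432]ᵀ.
Hence c = -432 / 224 ≈ -1.92857.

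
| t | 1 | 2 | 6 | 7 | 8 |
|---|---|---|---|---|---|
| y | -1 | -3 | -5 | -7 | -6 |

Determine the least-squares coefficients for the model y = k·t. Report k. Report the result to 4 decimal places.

k = -0.8701

Setting ∂/∂k … = 0 gives: 154·k = -134.
(Σt·t = 154, Σt·y = -134.)
k = (-134)/154 = -0.87013.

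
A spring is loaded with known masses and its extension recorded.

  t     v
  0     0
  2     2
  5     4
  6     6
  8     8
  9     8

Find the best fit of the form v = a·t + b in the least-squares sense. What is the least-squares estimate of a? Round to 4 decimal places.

The normal system AᵀA·[a, b]ᵀ = Aᵀv is [[210, 30]; [30, 6]]·[a, b]ᵀ = [196, 28]ᵀ.
Δ = 210·6 − 30² = 360.
a = (196·6 − 30·28)/360 = 14/15; b = (210·28 − 30·196)/360 = 0.

a = 0.9333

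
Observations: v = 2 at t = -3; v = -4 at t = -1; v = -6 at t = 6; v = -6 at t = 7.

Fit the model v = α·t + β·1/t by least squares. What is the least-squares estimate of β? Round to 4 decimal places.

β = 4.8892

Entries of MᵀM: Σt·t = 95, Σt·1/t = 4, Σ1/t·1/t = 2045/1764.
Right-hand side: Σt·v = -80, Σ1/t·v = 31/21.
Normal equations: [[95, 4]; [4, 2045/1764]]·[α, β]ᵀ = [-80, 31/21]ᵀ.
Eliminating β: (2045/1764)·(row 1) − 4·(row 2) gives (166051/1764)·α = (2045/1764)·(-80) − 4·(31/21) = -43504/441, so α = -174016/166051.
Then β = ((31/21) − 4·(-174016/166051))/(2045/1764) = 811860/166051.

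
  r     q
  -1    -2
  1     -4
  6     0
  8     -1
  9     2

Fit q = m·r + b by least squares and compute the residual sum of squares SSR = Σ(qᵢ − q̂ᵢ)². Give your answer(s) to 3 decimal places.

Setting ∂/∂m … = 0 gives: 183·m + 23·b = 8;  23·m + 5·b = -5.
(Σr·r = 183, Σr = 23, Σ1 = 5, Σr·q = 8, Σq = -5.)
Δ = 183·5 − 23² = 386.
m = (8·5 − 23·(-5))/386 = 155/386; b = (183·(-5) − 23·8)/386 = -1099/386.
Residuals: 241/193, -300/193, 169/386, -527/386, 238/193; SSR = 2915/386.

SSR = 7.552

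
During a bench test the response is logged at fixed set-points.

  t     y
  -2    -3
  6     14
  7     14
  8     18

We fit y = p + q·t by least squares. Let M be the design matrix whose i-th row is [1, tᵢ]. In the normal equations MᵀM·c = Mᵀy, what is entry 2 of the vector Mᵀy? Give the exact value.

Entry 2 ↔ basis t, so (Mᵀy)_{2} = Σᵢ (t)·yᵢ = (-2)·(-3) + (6)·(14) + (7)·(14) + (8)·(18) = 332.

332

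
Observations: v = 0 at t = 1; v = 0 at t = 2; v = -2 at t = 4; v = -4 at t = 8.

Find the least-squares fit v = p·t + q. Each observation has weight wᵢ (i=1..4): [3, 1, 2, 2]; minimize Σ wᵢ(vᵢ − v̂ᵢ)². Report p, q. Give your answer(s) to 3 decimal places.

p = -0.590, q = 0.638

Sums needed: Σwᵢ·t·t = 167, Σwᵢ·t = 29, Σwᵢ·1 = 8.
Moment sums: Σwᵢ·t·v = -80, Σwᵢ·v = -12.
Normal equations: [[167, 29]; [29, 8]]·[p, q]ᵀ = [-80, -12]ᵀ.
Δ = 167·8 − 29² = 495.
p = ((-80)·8 − 29·(-12))/495 = -292/495; q = (167·(-12) − 29·(-80))/495 = 316/495.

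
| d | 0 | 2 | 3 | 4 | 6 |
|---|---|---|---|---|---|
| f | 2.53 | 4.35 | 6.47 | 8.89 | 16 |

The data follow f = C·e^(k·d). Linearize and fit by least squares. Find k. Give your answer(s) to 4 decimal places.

k = 0.3124

Let Y = ln f. Fitting Y = k·d + ln C by least squares:
Over the data: Σd = 15.0000, Σ(d)² = 65.0000, Σln f = 9.2231, Σd·ln f = 33.9171.
Normal system: [[65.0000, 15.0000]; [15.0000, 5]]·[k, ln C]ᵀ = [33.9171, 9.2231]ᵀ.
Slope k = (n·Σd·ln f − Σd·Σln f)/(n·Σ(d)² − (Σd)²) = (5·33.9171 − 15.0000·9.2231)/100.0000 = 0.31239; ln C = (Σln f − k·Σd)/n = 0.90744.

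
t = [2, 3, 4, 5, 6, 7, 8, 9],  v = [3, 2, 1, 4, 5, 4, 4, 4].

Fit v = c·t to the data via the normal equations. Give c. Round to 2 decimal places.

Normal-equation sums: Σt·t = 284.
Right-hand side: Σt·v = 162.
AᵀA·[c]ᵀ = Aᵀv becomes [[284]]·[c]ᵀ = [162]ᵀ.
Hence c = 162 / 284 ≈ 0.570423.

c = 0.57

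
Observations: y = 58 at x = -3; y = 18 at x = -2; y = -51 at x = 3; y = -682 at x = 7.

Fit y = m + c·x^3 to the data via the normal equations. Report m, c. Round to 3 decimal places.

The normal equations are: 4·m + 335·c = -657;  335·m + 119171·c = -237013.
Eliminating c: 119171·(row 1) − 335·(row 2) gives 364459·m = 119171·(-657) − 335·(-237013) = 1104008, so m = 1104008/364459.
Then c = ((-237013) − 335·(1104008/364459))/119171 = -727957/364459.

m = 3.029, c = -1.997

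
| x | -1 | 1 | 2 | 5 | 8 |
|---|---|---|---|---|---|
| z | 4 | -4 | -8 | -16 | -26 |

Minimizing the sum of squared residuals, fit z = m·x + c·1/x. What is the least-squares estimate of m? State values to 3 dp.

m = -3.232

Normal-equation sums: Σx·x = 95, Σx·1/x = 5, Σ1/x·1/x = 3689/1600.
Right-hand side: Σx·z = -312, Σ1/x·z = -369/20.
So AᵀA·[m, c]ᵀ = Aᵀz: [[95, 5]; [5, 3689/1600]]·[m, c]ᵀ = [-312, -369/20]ᵀ.
Eliminating c: (3689/1600)·(row 1) − 5·(row 2) gives (62091/320)·m = (3689/1600)·(-312) − 5·(-369/20) = -125421/200, so m = -334456/103485.
Then c = ((-369/20) − 5·(-334456/103485))/(3689/1600) = -20560/20697.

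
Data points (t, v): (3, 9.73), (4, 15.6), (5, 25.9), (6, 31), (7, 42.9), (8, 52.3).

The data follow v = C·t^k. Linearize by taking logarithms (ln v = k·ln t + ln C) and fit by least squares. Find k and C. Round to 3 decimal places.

k = 1.724, C = 1.477

With ln vᵢ as the transformed response and ln tᵢ as the regressor:
AᵀA = [[17.0401, 9.9115]; [9.9115, 6]], rhs = [33.2413, 19.4266]ᵀ  (here Σln t = 9.9115, Σ(ln t)² = 17.0401, Σln v = 19.4266, Σln t·ln v = 33.2413).
Δ = 17.0401·6 − (9.9115)² = 4.0036; k = (33.2413·6 − 9.9115·19.4266)/4.0036 = 1.72389, ln C = (17.0401·19.4266 − 9.9115·33.2413)/4.0036 = 0.39006, so C = exp(0.39006) = 1.47706.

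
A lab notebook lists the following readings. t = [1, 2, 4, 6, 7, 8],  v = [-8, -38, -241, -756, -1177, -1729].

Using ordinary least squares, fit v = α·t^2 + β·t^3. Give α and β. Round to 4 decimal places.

α = -3.0829, β = -2.9909

Sums needed: Σt^2·t^2 = 8066, Σt^2·t^3 = 58408, Σt^3·t^3 = 430610.
For Xᵀv: Σt^2·v = -199561, Σt^3·v = -1467991.
So XᵀX·[α, β]ᵀ = Xᵀv: [[8066, 58408]; [58408, 430610]]·[α, β]ᵀ = [-199561, -1467991]ᵀ.
det = 8066·430610 − 58408² = 61805796.
α = ((-199561)·430610 − 58408·(-1467991))/61805796 = -639409/207402; β = (8066·(-1467991) − 58408·(-199561))/61805796 = -92428259/30902898.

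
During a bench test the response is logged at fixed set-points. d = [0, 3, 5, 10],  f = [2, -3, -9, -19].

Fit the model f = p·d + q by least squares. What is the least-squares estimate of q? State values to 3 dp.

q = 2.387

AᵀA·[p, q]ᵀ = Aᵀf reads: 134·p + 18·q = -244;  18·p + 4·q = -29.
(Σd·d = 134, Σd = 18, Σ1 = 4, Σd·f = -244, Σf = -29.)
Determinant 134·4 − 18² = 212.
p = ((-244)·4 − 18·(-29))/212 = -227/106; q = (134·(-29) − 18·(-244))/212 = 253/106.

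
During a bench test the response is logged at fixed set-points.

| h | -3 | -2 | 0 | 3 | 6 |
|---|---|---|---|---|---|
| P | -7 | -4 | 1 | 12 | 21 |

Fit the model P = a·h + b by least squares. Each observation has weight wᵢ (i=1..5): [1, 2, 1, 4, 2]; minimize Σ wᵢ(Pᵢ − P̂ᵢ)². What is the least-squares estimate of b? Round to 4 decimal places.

b = 2.2258

The normal system MᵀWM·[a, b]ᵀ = MᵀWP is [[125, 17]; [17, 10]]·[a, b]ᵀ = [433, 76]ᵀ.
Eliminating b: 10·(row 1) − 17·(row 2) gives 961·a = 10·433 − 17·76 = 3038, so a = 98/31.
Then b = (76 − 17·(98/31))/10 = 69/31.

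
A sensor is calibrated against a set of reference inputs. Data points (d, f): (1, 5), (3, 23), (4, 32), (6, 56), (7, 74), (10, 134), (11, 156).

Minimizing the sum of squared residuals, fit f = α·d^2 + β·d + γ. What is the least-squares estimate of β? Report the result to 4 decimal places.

β = 3.9038

Entries of XᵀX: Σd^2·d^2 = 28676, Σd^2·d = 2982, Σd^2 = 332, Σd·d = 332, Σd = 42, Σ1 = 7.
Moment sums: Σd^2·f = 38642, Σd·f = 4112, Σf = 480.
Normal equations: [[28676, 2982, 332]; [2982, 332, 42]; [332, 42, 7]]·[α, β, γ]ᵀ = [38642, 4112, 480]ᵀ.
Solving the 3×3 system (Gaussian elimination) gives α = 17648/18997, β = 33709/8635, γ = 103366/94985.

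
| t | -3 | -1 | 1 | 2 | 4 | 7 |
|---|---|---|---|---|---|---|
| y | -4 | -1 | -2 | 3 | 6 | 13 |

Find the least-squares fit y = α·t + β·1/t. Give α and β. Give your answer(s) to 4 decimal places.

α = 1.8271, β = -2.3618

From the data, Σt·t = 80, Σt·1/t = 6, Σ1/t·1/t = 17245/7056.
Right-hand side: Σt·y = 132, Σ1/t·y = 109/21.
MᵀM·[α, β]ᵀ = Mᵀy becomes [[80, 6]; [6, 17245/7056]]·[α, β]ᵀ = [132, 109/21]ᵀ.
Eliminating β: (17245/7056)·(row 1) − 6·(row 2) gives (70349/441)·α = (17245/7056)·132 − 6·(109/21) = 171383/588, so α = 514149/281396.
Then β = ((109/21) − 6·(514149/281396))/(17245/7056) = -166152/70349.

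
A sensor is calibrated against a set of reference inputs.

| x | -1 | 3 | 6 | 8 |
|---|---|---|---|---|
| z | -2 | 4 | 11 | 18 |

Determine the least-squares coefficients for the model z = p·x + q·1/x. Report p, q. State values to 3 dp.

MᵀM·[p, q]ᵀ = Mᵀz reads: 110·p + 4·q = 224;  4·p + (665/576)·q = 89/12.
(Σx·x = 110, Σx·1/x = 4, Σ1/x·1/x = 665/576, Σx·z = 224, Σ1/x·z = 89/12.)
det = 110·(665/576) − 4² = 31967/288.
p = (224·(665/576) − 4·(89/12))/(31967/288) = 5072/2459; q = (110·(89/12) − 4·224)/(31967/288) = -1776/2459.

p = 2.063, q = -0.722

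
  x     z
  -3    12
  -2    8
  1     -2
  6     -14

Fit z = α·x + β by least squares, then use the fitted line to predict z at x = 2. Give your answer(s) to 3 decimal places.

ẑ = -3.286

AᵀA·[α, β]ᵀ = Aᵀz reads: 50·α + 2·β = -138;  2·α + 4·β = 4.
Eliminating β: 4·(row 1) − 2·(row 2) gives 196·α = 4·(-138) − 2·4 = -560, so α = -20/7.
Then β = (4 − 2·(-20/7))/4 = 17/7.
At x = 2: ẑ = (-20/7)·(2) + (17/7)·(1) = -23/7.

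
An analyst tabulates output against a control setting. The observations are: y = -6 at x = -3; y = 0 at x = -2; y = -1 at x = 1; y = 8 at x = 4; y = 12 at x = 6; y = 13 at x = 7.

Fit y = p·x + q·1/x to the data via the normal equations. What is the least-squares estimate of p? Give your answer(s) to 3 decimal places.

p = 2.033

Normal-equation sums: Σx·x = 115, Σx·1/x = 6, Σ1/x·1/x = 10385/7056.
Moment sums: Σx·y = 212, Σ1/x·y = 48/7.
AᵀA·[p, q]ᵀ = Aᵀy becomes [[115, 6]; [6, 10385/7056]]·[p, q]ᵀ = [212, 48/7]ᵀ.
Eliminating q: (10385/7056)·(row 1) − 6·(row 2) gives (940259/7056)·p = (10385/7056)·212 − 6·(48/7) = 477829/1764, so p = 1911316/940259.
Then q = ((48/7) − 6·(1911316/940259))/(10385/7056) = -3411072/940259.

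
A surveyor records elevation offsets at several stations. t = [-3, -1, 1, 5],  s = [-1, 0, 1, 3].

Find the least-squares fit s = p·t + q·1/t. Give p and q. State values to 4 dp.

Forming AᵀA = [[36, 4]; [4, 484/225]] and Aᵀs = [19, 29/15]ᵀ gives AᵀA·[p, q]ᵀ = Aᵀs.
Eliminating q: (484/225)·(row 1) − 4·(row 2) gives (1536/25)·p = (484/225)·19 − 4·(29/15) = 7456/225, so p = 233/432.
Then q = ((29/15) − 4·(233/432))/(484/225) = -5/48.

p = 0.5394, q = -0.1042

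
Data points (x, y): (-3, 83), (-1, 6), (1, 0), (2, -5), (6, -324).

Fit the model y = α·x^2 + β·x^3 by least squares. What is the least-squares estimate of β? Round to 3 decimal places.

The normal system MᵀM·[α, β]ᵀ = Mᵀy is [[1395, 7565]; [7565, 47451]]·[α, β]ᵀ = [-10931, -72271]ᵀ.
Δ = 1395·47451 − 7565² = 8964920.
α = ((-10931)·47451 − 7565·(-72271))/8964920 = 14021617/4482460; β = (1395·(-72271) − 7565·(-10931))/8964920 = -1812503/896492.

β = -2.022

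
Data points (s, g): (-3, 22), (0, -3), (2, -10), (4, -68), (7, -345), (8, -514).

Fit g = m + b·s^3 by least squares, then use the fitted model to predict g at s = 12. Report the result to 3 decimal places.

ĝ = -1725.609

From the data, Σ1 = 6, Σs^3 = 900, Σs^3·s^3 = 384682.
And Σg = -918, Σs^3·g = -386529.
XᵀX·[m, b]ᵀ = Xᵀg becomes [[6, 900]; [900, 384682]]·[m, b]ᵀ = [-918, -386529]ᵀ.
Δ = 6·384682 − 900² = 1498092.
m = ((-918)·384682 − 900·(-386529))/1498092 = -438498/124841; b = (6·(-386529) − 900·(-918))/1498092 = -248829/249682.
At s = 12: ĝ = (-438498/124841)·(1) + (-248829/249682)·(1728) = -215426754/124841.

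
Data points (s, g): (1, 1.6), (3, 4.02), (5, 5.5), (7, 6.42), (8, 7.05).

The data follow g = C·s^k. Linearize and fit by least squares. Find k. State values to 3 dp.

k = 0.710

Let Y = ln g. Fitting Y = k·ln s + ln C by least squares:
Σln s = 6.7334, Σ(ln s)² = 11.9079, Σln g = 7.3785, Σln s·ln g = 11.9516.
Normal system: [[11.9079, 6.7334]; [6.7334, 5]]·[k, ln C]ᵀ = [11.9516, 7.3785]ᵀ.
Δ = 11.9079·5 − (6.7334)² = 14.2007; k = (11.9516·5 − 6.7334·7.3785)/14.2007 = 0.70953, ln C = (11.9079·7.3785 − 6.7334·11.9516)/14.2007 = 0.52018.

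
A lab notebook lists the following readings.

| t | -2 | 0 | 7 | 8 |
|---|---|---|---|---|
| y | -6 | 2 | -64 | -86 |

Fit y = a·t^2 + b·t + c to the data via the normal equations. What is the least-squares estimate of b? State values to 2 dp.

b = 1.09

With design matrix X, XᵀX = [[6513, 847, 117]; [847, 117, 13]; [117, 13, 4]] and Xᵀy = [-8664, -1124, -154]ᵀ.
Inverting the 3×3 Gram matrix, [a, b, c]ᵀ = [-9952/6589, 7182/6589, 14078/6589]ᵀ.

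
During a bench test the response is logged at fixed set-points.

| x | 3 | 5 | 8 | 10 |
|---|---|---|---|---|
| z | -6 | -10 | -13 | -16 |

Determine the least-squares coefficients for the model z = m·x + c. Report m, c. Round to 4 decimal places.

Compute the Gram sums: Σx·x = 198, Σx = 26, Σ1 = 4.
Right-hand side: Σx·z = -332, Σz = -45.
Δ = 198·4 − 26² = 116.
m = ((-332)·4 − 26·(-45))/116 = -79/58; c = (198·(-45) − 26·(-332))/116 = -139/58.

m = -1.3621, c = -2.3966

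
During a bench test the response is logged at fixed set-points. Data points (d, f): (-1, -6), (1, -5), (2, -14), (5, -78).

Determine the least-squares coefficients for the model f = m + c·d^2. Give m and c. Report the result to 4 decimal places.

Compute the Gram sums: Σ1 = 4, Σd^2 = 31, Σd^2·d^2 = 643.
And Σf = -103, Σd^2·f = -2017.
Determinant 4·643 − 31² = 1611.
m = ((-103)·643 − 31·(-2017))/1611 = -1234/537; c = (4·(-2017) − 31·(-103))/1611 = -1625/537.

m = -2.2980, c = -3.0261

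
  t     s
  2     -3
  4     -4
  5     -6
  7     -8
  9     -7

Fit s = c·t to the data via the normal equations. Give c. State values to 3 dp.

The normal system MᵀM·[c]ᵀ = Mᵀs is [[175]]·[c]ᵀ = [-171]ᵀ.
c = (-171)/175 = -0.977143.

c = -0.977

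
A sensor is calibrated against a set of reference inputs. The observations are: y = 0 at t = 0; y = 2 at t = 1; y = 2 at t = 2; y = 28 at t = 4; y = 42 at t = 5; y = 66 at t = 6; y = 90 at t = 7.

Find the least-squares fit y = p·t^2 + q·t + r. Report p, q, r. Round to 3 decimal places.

p = 2.142, q = -2.078, r = 0.198

Compute the Gram sums: Σt^2·t^2 = 4595, Σt^2·t = 757, Σt^2 = 131, Σt·t = 131, Σt = 25, Σ1 = 7.
And Σt^2·y = 8294, Σt·y = 1354, Σy = 230.
AᵀA·[p, q, r]ᵀ = Aᵀy becomes [[4595, 757, 131]; [757, 131, 25]; [131, 25, 7]]·[p, q, r]ᵀ = [8294, 1354, 230]ᵀ.
Inverting the 3×3 Gram matrix, [p, q, r]ᵀ = [1814/847, -160/77, 24/121]ᵀ.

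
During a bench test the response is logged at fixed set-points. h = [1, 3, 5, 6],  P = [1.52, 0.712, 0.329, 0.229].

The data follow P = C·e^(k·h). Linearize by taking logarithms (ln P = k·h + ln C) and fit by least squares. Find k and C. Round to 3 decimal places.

Let Y = ln P. Fitting Y = k·h + ln C by least squares:
XᵀX = [[71.0000, 15.0000]; [15.0000, 4]], rhs = [-15.0030, -2.5067]ᵀ  (here Σh = 15.0000, Σ(h)² = 71.0000, Σln P = -2.5067, Σh·ln P = -15.0030).
Solving (det = 59.0000): k = -0.37986, ln C = 0.79779, so C = exp(0.79779) = 2.22063.

k = -0.380, C = 2.221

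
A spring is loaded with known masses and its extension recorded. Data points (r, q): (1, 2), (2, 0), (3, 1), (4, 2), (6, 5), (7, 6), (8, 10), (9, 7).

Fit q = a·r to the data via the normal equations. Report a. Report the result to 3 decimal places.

a = 0.877

From the data, Σr·r = 260.
For Xᵀq: Σr·q = 228.
XᵀX·[a]ᵀ = Xᵀq becomes [[260]]·[a]ᵀ = [228]ᵀ.
Hence a = 228 / 260 ≈ 0.876923.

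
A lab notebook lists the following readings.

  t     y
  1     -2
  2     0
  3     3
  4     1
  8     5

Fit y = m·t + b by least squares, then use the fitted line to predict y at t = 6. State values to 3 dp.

Forming MᵀM = [[94, 18]; [18, 5]] and Mᵀy = [51, 7]ᵀ gives MᵀM·[m, b]ᵀ = Mᵀy.
Determinant 94·5 − 18² = 146.
m = (51·5 − 18·7)/146 = 129/146; b = (94·7 − 18·51)/146 = -130/73.
At t = 6: ŷ = (129/146)·(6) + (-130/73)·(1) = 257/73.

ŷ = 3.521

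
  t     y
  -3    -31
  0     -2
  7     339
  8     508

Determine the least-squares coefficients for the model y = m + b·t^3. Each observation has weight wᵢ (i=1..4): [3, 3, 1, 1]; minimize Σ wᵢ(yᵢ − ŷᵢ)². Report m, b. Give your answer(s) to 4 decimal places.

Entries of MᵀWM: Σwᵢ·1 = 8, Σwᵢ·t^3 = 774, Σwᵢ·t^3·t^3 = 381980.
Right-hand side: Σwᵢ·y = 748, Σwᵢ·t^3·y = 378884.
Normal equations: [[8, 774]; [774, 381980]]·[m, b]ᵀ = [748, 378884]ᵀ.
Eliminating b: 381980·(row 1) − 774·(row 2) gives 2456764·m = 381980·748 − 774·378884 = -7535176, so m = -1883794/614191.
Then b = (378884 − 774·(-1883794/614191))/381980 = 613030/614191.

m = -3.0671, b = 0.9981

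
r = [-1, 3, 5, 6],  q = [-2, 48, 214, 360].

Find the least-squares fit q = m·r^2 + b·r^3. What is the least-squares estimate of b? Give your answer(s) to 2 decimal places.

b = 1.52

Entries of AᵀA: Σr^2·r^2 = 2003, Σr^2·r^3 = 11143, Σr^3·r^3 = 63011.
For Aᵀq: Σr^2·q = 18740, Σr^3·q = 105808.
So AᵀA·[m, b]ᵀ = Aᵀq: [[2003, 11143]; [11143, 63011]]·[m, b]ᵀ = [18740, 105808]ᵀ.
Δ = 2003·63011 − 11143² = 2044584.
m = (18740·63011 − 11143·105808)/2044584 = 50211/56794; b = (2003·105808 − 11143·18740)/2044584 = 86489/56794.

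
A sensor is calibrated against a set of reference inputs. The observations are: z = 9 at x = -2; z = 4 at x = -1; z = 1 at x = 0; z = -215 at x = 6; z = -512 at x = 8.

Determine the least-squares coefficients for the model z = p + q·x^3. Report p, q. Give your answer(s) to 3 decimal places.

From the data, Σ1 = 5, Σx^3 = 719, Σx^3·x^3 = 308865.
For Aᵀz: Σz = -713, Σx^3·z = -308660.
Eliminating q: 308865·(row 1) − 719·(row 2) gives 1027364·p = 308865·(-713) − 719·(-308660) = 1705795, so p = 5705/3436.
Then q = ((-308660) − 719·(5705/3436))/308865 = -3447/3436.

p = 1.660, q = -1.003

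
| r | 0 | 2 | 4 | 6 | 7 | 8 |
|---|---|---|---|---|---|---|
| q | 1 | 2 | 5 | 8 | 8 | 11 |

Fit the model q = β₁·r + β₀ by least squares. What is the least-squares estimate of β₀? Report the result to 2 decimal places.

β₀ = 0.29

Normal-equation sums: Σr·r = 169, Σr = 27, Σ1 = 6.
Right-hand side: Σr·q = 216, Σq = 35.
Determinant 169·6 − 27² = 285.
β₁ = (216·6 − 27·35)/285 = 117/95; β₀ = (169·35 − 27·216)/285 = 83/285.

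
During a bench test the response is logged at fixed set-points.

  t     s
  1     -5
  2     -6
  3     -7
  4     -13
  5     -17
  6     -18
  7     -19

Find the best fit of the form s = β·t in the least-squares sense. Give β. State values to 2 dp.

With design matrix X, XᵀX = [[140]] and Xᵀs = [-416]ᵀ.
Hence β = -416 / 140 ≈ -2.97143.

β = -2.97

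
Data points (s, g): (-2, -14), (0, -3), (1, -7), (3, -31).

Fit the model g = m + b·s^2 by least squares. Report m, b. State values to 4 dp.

From the data, Σ1 = 4, Σs^2 = 14, Σs^2·s^2 = 98.
Right-hand side: Σg = -55, Σs^2·g = -342.
AᵀA·[m, b]ᵀ = Aᵀg becomes [[4, 14]; [14, 98]]·[m, b]ᵀ = [-55, -342]ᵀ.
Δ = 4·98 − 14² = 196.
m = ((-55)·98 − 14·(-342))/196 = -43/14; b = (4·(-342) − 14·(-55))/196 = -299/98.

m = -3.0714, b = -3.0510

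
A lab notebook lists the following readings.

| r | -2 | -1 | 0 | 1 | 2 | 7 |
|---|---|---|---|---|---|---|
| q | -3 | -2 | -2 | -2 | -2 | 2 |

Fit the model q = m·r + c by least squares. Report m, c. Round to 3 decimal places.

m = 0.521, c = -2.108

With design matrix A, AᵀA = [[59, 7]; [7, 6]] and Aᵀq = [16, -9]ᵀ.
det = 59·6 − 7² = 305.
m = (16·6 − 7·(-9))/305 = 159/305; c = (59·(-9) − 7·16)/305 = -643/305.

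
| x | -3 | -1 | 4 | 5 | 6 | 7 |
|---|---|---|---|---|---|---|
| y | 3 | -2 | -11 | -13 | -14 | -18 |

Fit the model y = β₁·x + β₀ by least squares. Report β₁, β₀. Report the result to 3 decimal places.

β₁ = -1.963, β₀ = -3.276

Normal-equation sums: Σx·x = 136, Σx = 18, Σ1 = 6.
Moment sums: Σx·y = -326, Σy = -55.
MᵀM·[β₁, β₀]ᵀ = Mᵀy becomes [[136, 18]; [18, 6]]·[β₁, β₀]ᵀ = [-326, -55]ᵀ.
Determinant 136·6 − 18² = 492.
β₁ = ((-326)·6 − 18·(-55))/492 = -161/82; β₀ = (136·(-55) − 18·(-326))/492 = -403/123.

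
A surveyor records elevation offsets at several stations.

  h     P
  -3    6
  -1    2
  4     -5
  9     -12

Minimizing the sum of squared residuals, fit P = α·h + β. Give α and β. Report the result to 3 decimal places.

Sums needed: Σh·h = 107, Σh = 9, Σ1 = 4.
Right-hand side: Σh·P = -148, ΣP = -9.
det = 107·4 − 9² = 347.
α = ((-148)·4 − 9·(-9))/347 = -511/347; β = (107·(-9) − 9·(-148))/347 = 369/347.

α = -1.473, β = 1.063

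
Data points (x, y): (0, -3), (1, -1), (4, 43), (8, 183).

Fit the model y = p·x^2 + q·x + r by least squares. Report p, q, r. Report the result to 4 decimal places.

Compute the Gram sums: Σx^2·x^2 = 4353, Σx^2·x = 577, Σx^2 = 81, Σx·x = 81, Σx = 13, Σ1 = 4.
Right-hand side: Σx^2·y = 12399, Σx·y = 1635, Σy = 222.
Normal equations: [[4353, 577, 81]; [577, 81, 13]; [81, 13, 4]]·[p, q, r]ᵀ = [12399, 1635, 222]ᵀ.
Inverting the 3×3 Gram matrix, [p, q, r]ᵀ = [1965/668, -813/3340, -2736/835]ᵀ.

p = 2.9416, q = -0.2434, r = -3.2766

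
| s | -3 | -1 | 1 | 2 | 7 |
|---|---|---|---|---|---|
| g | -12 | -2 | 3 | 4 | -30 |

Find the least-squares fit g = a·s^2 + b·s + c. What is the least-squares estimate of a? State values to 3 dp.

a = -0.959

The normal system AᵀA·[a, b, c]ᵀ = Aᵀg is [[2500, 324, 64]; [324, 64, 6]; [64, 6, 5]]·[a, b, c]ᵀ = [-1561, -161, -37]ᵀ.
Inverting the 3×3 Gram matrix, [a, b, c]ᵀ = [-5147/5369, 45515/21476, 24993/10738]ᵀ.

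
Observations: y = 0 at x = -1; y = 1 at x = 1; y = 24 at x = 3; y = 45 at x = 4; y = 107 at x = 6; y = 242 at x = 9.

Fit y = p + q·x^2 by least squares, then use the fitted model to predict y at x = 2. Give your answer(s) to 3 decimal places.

Normal-equation sums: Σ1 = 6, Σx^2 = 144, Σx^2·x^2 = 8196.
Moment sums: Σy = 419, Σx^2·y = 24391.
Normal equations: [[6, 144]; [144, 8196]]·[p, q]ᵀ = [419, 24391]ᵀ.
Determinant 6·8196 − 144² = 28440.
p = (419·8196 − 144·24391)/28440 = -1303/474; q = (6·24391 − 144·419)/28440 = 2867/948.
At x = 2: ŷ = (-1303/474)·(1) + (2867/948)·(4) = 1477/158.

ŷ = 9.348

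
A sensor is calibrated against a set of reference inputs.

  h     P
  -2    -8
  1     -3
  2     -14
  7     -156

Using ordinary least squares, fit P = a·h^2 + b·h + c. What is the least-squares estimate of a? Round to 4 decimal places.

Compute the Gram sums: Σh^2·h^2 = 2434, Σh^2·h = 344, Σh^2 = 58, Σh·h = 58, Σh = 8, Σ1 = 4.
Moment sums: Σh^2·P = -7735, Σh·P = -1107, ΣP = -181.
Inverting the 3×3 Gram matrix, [a, b, c]ᵀ = [-14927/4974, -2399/1658, 2881/2487]ᵀ.

a = -3.0010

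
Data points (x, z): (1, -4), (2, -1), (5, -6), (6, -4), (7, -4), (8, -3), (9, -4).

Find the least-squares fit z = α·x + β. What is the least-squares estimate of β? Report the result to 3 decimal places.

With design matrix M, MᵀM = [[260, 38]; [38, 7]] and Mᵀz = [-148, -26]ᵀ.
Determinant 260·7 − 38² = 376.
α = ((-148)·7 − 38·(-26))/376 = -6/47; β = (260·(-26) − 38·(-148))/376 = -142/47.

β = -3.021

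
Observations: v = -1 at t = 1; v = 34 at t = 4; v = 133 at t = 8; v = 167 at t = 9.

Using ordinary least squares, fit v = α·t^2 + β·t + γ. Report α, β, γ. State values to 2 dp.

With design matrix X, XᵀX = [[10914, 1306, 162]; [1306, 162, 22]; [162, 22, 4]] and Xᵀv = [22582, 2702, 333]ᵀ.
Row-reducing yields α = 5829/3124, β = 7327/3124, γ = -4075/781.

α = 1.87, β = 2.35, γ = -5.22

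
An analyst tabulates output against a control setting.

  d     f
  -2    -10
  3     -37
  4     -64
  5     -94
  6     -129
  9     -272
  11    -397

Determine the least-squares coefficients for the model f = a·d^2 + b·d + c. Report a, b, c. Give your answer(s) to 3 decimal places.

a = -2.986, b = -2.943, c = -3.586

Sums needed: Σd^2·d^2 = 23476, Σd^2·d = 2484, Σd^2 = 292, Σd·d = 292, Σd = 36, Σ1 = 7.
For Mᵀf: Σd^2·f = -78460, Σd·f = -8406, Σf = -1003.
Normal equations: [[23476, 2484, 292]; [2484, 292, 36]; [292, 36, 7]]·[a, b, c]ᵀ = [-78460, -8406, -1003]ᵀ.
Inverting the 3×3 Gram matrix, [a, b, c]ᵀ = [-210871/70616, -207801/70616, -2435/679]ᵀ.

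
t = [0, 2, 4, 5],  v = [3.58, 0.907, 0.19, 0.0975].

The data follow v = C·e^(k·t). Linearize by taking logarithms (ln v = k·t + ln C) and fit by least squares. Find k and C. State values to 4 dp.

Taking logs, ln v = k·t + ln C, so regress ln v on t.
XᵀX = [[45.0000, 11.0000]; [11.0000, 4]], rhs = [-18.4777, -2.8109]ᵀ  (here Σt = 11.0000, Σ(t)² = 45.0000, Σln v = -2.8109, Σt·ln v = -18.4777).
Δ = 45.0000·4 − (11.0000)² = 59.0000; k = (-18.4777·4 − 11.0000·-2.8109)/59.0000 = -0.72866, ln C = (45.0000·-2.8109 − 11.0000·-18.4777)/59.0000 = 1.30109, so C = exp(1.30109) = 3.67331.

k = -0.7287, C = 3.6733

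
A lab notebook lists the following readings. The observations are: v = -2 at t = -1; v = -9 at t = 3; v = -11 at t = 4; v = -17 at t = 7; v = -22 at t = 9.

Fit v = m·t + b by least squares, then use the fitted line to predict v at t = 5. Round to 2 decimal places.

The normal system AᵀA·[m, b]ᵀ = Aᵀv is [[156, 22]; [22, 5]]·[m, b]ᵀ = [-386, -61]ᵀ.
Eliminating b: 5·(row 1) − 22·(row 2) gives 296·m = 5·(-386) − 22·(-61) = -588, so m = -147/74.
Then b = ((-61) − 22·(-147/74))/5 = -128/37.
At t = 5: v̂ = (-147/74)·(5) + (-128/37)·(1) = -991/74.

v̂ = -13.39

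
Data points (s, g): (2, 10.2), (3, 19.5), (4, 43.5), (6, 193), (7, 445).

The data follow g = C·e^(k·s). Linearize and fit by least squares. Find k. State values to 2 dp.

With ln gᵢ as the transformed response and sᵢ as the regressor:
Over the data: Σs = 22.0000, Σ(s)² = 114.0000, Σln g = 20.4263, Σs·ln g = 102.9097.
Normal system: [[114.0000, 22.0000]; [22.0000, 5]]·[k, ln C]ᵀ = [102.9097, 20.4263]ᵀ.
Solving (det = 86.0000): k = 0.75778, ln C = 0.75102.

k = 0.76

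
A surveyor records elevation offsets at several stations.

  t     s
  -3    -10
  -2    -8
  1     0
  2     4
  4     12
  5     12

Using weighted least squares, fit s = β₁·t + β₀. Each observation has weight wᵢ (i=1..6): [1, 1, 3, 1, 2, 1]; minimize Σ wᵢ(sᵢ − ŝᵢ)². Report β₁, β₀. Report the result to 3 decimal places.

β₁ = 3.061, β₀ = -1.977

Forming AᵀWA = [[77, 13]; [13, 9]] and AᵀWs = [210, 22]ᵀ gives AᵀWA·[β₁, β₀]ᵀ = AᵀWs.
Eliminating β₀: 9·(row 1) − 13·(row 2) gives 524·β₁ = 9·210 − 13·22 = 1604, so β₁ = 401/131.
Then β₀ = (22 − 13·(401/131))/9 = -259/131.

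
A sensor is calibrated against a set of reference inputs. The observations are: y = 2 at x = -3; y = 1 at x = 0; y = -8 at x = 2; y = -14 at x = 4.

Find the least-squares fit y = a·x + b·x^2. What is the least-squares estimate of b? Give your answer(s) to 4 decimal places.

The normal equations are: 29·a + 45·b = -78;  45·a + 353·b = -238.
det = 29·353 − 45² = 8212.
a = ((-78)·353 − 45·(-238))/8212 = -4206/2053; b = (29·(-238) − 45·(-78))/8212 = -848/2053.

b = -0.4131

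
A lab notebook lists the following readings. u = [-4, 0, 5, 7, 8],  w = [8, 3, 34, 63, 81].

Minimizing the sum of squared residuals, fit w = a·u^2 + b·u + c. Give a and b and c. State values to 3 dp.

a = 0.971, b = 2.057, c = 1.323

XᵀX·[a, b, c]ᵀ = Xᵀw reads: 7378·a + 916·b + 154·c = 9249;  916·a + 154·b + 16·c = 1227;  154·a + 16·b + 5·c = 189.
(Σu^2·u^2 = 7378, Σu^2·u = 916, Σu^2 = 154, Σu·u = 154, Σu = 16, Σ1 = 5, Σu^2·w = 9249, Σu·w = 1227, Σw = 189.)
Inverting the 3×3 Gram matrix, [a, b, c]ᵀ = [74219/76466, 157273/76466, 50598/38233]ᵀ.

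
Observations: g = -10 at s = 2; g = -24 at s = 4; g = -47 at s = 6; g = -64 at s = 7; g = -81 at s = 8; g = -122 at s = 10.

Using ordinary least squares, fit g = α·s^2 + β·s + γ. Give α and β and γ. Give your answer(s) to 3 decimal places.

Forming XᵀX = [[18065, 2143, 269]; [2143, 269, 37]; [269, 37, 6]] and Xᵀg = [-22636, -2714, -348]ᵀ gives XᵀX·[α, β, γ]ᵀ = Xᵀg.
Inverting the 3×3 Gram matrix, [α, β, γ]ᵀ = [-349/308, -731/1540, -299/70]ᵀ.

α = -1.133, β = -0.475, γ = -4.271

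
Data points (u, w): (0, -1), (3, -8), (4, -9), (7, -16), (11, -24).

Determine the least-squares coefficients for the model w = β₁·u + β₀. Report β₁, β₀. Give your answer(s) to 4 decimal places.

Forming AᵀA = [[195, 25]; [25, 5]] and Aᵀw = [-436, -58]ᵀ gives AᵀA·[β₁, β₀]ᵀ = Aᵀw.
Eliminating β₀: 5·(row 1) − 25·(row 2) gives 350·β₁ = 5·(-436) − 25·(-58) = -730, so β₁ = -73/35.
Then β₀ = ((-58) − 25·(-73/35))/5 = -41/35.

β₁ = -2.0857, β₀ = -1.1714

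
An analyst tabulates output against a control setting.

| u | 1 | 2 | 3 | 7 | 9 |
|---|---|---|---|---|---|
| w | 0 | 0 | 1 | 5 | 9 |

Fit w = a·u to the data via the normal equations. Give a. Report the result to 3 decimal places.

a = 0.826

Sums needed: Σu·u = 144.
Moment sums: Σu·w = 119.
MᵀM·[a]ᵀ = Mᵀw becomes [[144]]·[a]ᵀ = [119]ᵀ.
a = 119/144 = 0.826389.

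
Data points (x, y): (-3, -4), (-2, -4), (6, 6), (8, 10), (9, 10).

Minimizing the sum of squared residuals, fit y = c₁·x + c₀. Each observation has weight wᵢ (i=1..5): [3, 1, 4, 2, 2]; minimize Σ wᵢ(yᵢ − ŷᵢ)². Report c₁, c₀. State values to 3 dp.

Setting ∂/∂c₁ … = 0 gives: 465·c₁ + 47·c₀ = 528;  47·c₁ + 12·c₀ = 48.
Determinant 465·12 − 47² = 3371.
c₁ = (528·12 − 47·48)/3371 = 4080/3371; c₀ = (465·48 − 47·528)/3371 = -2496/3371.

c₁ = 1.210, c₀ = -0.740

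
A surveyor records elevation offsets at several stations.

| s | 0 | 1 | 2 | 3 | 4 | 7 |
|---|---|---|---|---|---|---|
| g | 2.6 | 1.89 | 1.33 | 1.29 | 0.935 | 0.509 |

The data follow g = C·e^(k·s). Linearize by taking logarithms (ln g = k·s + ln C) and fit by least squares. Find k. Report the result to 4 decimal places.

Let Y = ln g. Fitting Y = k·s + ln C by least squares:
Σs = 17.0000, Σ(s)² = 79.0000, Σln g = 1.3894, Σs·ln g = -3.0251.
Equations: 79.0000·k + 17.0000·ln C = -3.0251;  17.0000·k + 6·ln C = 1.3894.
Solving (det = 185.0000): k = -0.22579, ln C = 0.87129.

k = -0.2258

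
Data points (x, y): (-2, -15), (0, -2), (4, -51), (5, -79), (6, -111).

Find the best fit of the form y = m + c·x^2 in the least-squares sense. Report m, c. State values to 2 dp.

Sums needed: Σ1 = 5, Σx^2 = 81, Σx^2·x^2 = 2193.
And Σy = -258, Σx^2·y = -6847.
AᵀA·[m, c]ᵀ = Aᵀy becomes [[5, 81]; [81, 2193]]·[m, c]ᵀ = [-258, -6847]ᵀ.
Eliminating c: 2193·(row 1) − 81·(row 2) gives 4404·m = 2193·(-258) − 81·(-6847) = -11187, so m = -3729/1468.
Then c = ((-6847) − 81·(-3729/1468))/2193 = -13337/4404.

m = -2.54, c = -3.03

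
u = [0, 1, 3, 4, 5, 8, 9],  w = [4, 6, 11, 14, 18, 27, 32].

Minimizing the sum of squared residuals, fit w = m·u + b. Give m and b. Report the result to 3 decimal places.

m = 3.100, b = 2.716

The normal equations are: 196·m + 30·b = 689;  30·m + 7·b = 112.
(Σu·u = 196, Σu = 30, Σ1 = 7, Σu·w = 689, Σw = 112.)
det = 196·7 − 30² = 472.
m = (689·7 − 30·112)/472 = 1463/472; b = (196·112 − 30·689)/472 = 641/236.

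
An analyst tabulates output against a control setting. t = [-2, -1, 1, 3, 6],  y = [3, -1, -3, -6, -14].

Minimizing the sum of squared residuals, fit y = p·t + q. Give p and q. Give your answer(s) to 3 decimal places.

The normal equations are: 51·p + 7·q = -110;  7·p + 5·q = -21.
Eliminating q: 5·(row 1) − 7·(row 2) gives 206·p = 5·(-110) − 7·(-21) = -403, so p = -403/206.
Then q = ((-21) − 7·(-403/206))/5 = -301/206.

p = -1.956, q = -1.461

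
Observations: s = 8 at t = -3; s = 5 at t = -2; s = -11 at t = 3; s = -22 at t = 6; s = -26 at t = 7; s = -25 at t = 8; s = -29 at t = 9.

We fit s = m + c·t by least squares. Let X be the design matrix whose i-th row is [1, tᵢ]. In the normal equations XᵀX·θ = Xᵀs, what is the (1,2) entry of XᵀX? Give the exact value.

Row 1 ↔ basis 1, column 2 ↔ basis t, so (XᵀX)_{1,2} = Σᵢ t = (1)·(-3) + (1)·(-2) + (1)·(3) + (1)·(6) + (1)·(7) + (1)·(8) + (1)·(9) = 28.

28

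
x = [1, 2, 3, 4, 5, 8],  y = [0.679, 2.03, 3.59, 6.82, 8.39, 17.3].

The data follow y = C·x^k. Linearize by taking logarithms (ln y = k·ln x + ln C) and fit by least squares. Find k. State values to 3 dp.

k = 1.570

Let Y = ln y. Fitting Y = k·ln x + ln C by least squares:
XᵀX = [[10.5236, 6.8669]; [6.8669, 6]], rhs = [13.9077, 8.4967]ᵀ  (here Σln x = 6.8669, Σ(ln x)² = 10.5236, Σln y = 8.4967, Σln x·ln y = 13.9077).
Solving (det = 15.9867): k = 1.57006, ln C = -0.38080.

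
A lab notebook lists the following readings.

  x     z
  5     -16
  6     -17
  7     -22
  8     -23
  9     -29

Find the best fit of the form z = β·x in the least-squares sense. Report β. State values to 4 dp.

Setting ∂/∂β … = 0 gives: 255·β = -781.
(Σx·x = 255, Σx·z = -781.)
Hence β = -781 / 255 ≈ -3.06275.

β = -3.0627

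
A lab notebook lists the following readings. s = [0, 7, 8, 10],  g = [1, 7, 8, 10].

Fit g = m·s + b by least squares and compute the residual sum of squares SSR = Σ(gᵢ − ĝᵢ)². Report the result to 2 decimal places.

SSR = 0.06

Sums needed: Σs·s = 213, Σs = 25, Σ1 = 4.
And Σs·g = 213, Σg = 26.
AᵀA·[m, b]ᵀ = Aᵀg becomes [[213, 25]; [25, 4]]·[m, b]ᵀ = [213, 26]ᵀ.
det = 213·4 − 25² = 227.
m = (213·4 − 25·26)/227 = 202/227; b = (213·26 − 25·213)/227 = 213/227.
Residuals: 14/227, -38/227, -13/227, 37/227; SSR = 14/227.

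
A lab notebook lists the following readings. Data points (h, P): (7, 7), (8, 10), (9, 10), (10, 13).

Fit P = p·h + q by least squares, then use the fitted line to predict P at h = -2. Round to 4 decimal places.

With design matrix A, AᵀA = [[294, 34]; [34, 4]] and AᵀP = [349, 40]ᵀ.
Δ = 294·4 − 34² = 20.
p = (349·4 − 34·40)/20 = 9/5; q = (294·40 − 34·349)/20 = -53/10.
At h = -2: P̂ = (9/5)·(-2) + (-53/10)·(1) = -89/10.

P̂ = -8.9000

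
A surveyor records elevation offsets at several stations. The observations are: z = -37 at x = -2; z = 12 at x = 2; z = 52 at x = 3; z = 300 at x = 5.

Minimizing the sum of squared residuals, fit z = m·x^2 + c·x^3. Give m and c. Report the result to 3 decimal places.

m = -3.253, c = 3.049

Normal-equation sums: Σx^2·x^2 = 738, Σx^2·x^3 = 3368, Σx^3·x^3 = 16482.
Right-hand side: Σx^2·z = 7868, Σx^3·z = 39296.
det = 738·16482 − 3368² = 820292.
m = (7868·16482 − 3368·39296)/820292 = -667138/205073; c = (738·39296 − 3368·7868)/820292 = 625256/205073.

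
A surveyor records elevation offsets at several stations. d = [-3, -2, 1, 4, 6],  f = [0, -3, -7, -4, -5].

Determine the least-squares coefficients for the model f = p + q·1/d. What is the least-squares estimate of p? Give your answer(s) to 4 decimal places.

From the data, Σ1 = 5, Σ1/d = 7/12, Σ1/d·1/d = 209/144.
For Mᵀf: Σf = -19, Σ1/d·f = -22/3.
Normal equations: [[5, 7/12]; [7/12, 209/144]]·[p, q]ᵀ = [-19, -22/3]ᵀ.
Eliminating q: (209/144)·(row 1) − (7/12)·(row 2) gives (83/12)·p = (209/144)·(-19) − (7/12)·(-22/3) = -3355/144, so p = -3355/996.
Then q = ((-22/3) − (7/12)·(-3355/996))/(209/144) = -307/83.

p = -3.3685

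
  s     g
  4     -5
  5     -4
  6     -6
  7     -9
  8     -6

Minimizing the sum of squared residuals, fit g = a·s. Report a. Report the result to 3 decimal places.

With design matrix A, AᵀA = [[190]] and Aᵀg = [-187]ᵀ.
Hence a = -187 / 190 ≈ -0.984211.

a = -0.984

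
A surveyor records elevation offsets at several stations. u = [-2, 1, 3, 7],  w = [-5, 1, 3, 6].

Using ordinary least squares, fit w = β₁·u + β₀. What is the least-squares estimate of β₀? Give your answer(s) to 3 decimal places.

Sums needed: Σu·u = 63, Σu = 9, Σ1 = 4.
Right-hand side: Σu·w = 62, Σw = 5.
Determinant 63·4 − 9² = 171.
β₁ = (62·4 − 9·5)/171 = 203/171; β₀ = (63·5 − 9·62)/171 = -27/19.

β₀ = -1.421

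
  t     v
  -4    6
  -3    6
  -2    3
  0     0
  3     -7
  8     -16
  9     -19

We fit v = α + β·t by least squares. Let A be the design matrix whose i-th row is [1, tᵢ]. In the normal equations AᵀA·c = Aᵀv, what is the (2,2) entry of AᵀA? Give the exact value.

183

Row 2 ↔ basis t, column 2 ↔ basis t, so (AᵀA)_{2,2} = Σᵢ (t)·(t) = (-4)·(-4) + (-3)·(-3) + (-2)·(-2) + (0)·(0) + (3)·(3) + (8)·(8) + (9)·(9) = 183.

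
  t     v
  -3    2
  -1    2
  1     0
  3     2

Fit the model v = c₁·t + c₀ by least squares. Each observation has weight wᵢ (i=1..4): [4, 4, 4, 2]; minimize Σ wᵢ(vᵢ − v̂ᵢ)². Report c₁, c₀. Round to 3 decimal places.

c₁ = -0.192, c₀ = 1.346

The normal equations are: 62·c₁ + (-6)·c₀ = -20;  (-6)·c₁ + 14·c₀ = 20.
Eliminating c₀: 14·(row 1) − (-6)·(row 2) gives 832·c₁ = 14·(-20) − (-6)·20 = -160, so c₁ = -5/26.
Then c₀ = (20 − (-6)·(-5/26))/14 = 35/26.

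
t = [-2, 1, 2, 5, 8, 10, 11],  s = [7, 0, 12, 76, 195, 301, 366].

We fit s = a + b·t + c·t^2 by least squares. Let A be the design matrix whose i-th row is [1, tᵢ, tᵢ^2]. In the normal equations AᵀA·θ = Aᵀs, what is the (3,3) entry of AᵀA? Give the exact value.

29395

Row 3 ↔ basis t^2, column 3 ↔ basis t^2, so (AᵀA)_{3,3} = Σᵢ (t^2)·(t^2) = (4)·(4) + (1)·(1) + (4)·(4) + (25)·(25) + (64)·(64) + (100)·(100) + (121)·(121) = 29395.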